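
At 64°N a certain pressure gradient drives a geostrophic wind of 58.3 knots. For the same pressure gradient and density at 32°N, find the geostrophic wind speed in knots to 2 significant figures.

With the same pressure gradient and density, V_g ∝ 1/f ∝ 1/sin φ.
V₂ = V₁ · sin φ₁ / sin φ₂ = 58.3 × sin 64° / sin 32°
V₂ = 58.3 × 0.8988/0.5299 = 99 knots

99 knots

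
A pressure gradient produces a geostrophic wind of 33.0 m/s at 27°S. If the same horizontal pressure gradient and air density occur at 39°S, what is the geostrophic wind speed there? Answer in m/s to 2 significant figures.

With the same pressure gradient and density, V_g ∝ 1/f ∝ 1/sin φ.
V₂ = V₁ · sin φ₁ / sin φ₂ = 33.0 × sin 27° / sin 39°
V₂ = 33.0 × 0.4540/0.6293 = 24 m/s

24 m/s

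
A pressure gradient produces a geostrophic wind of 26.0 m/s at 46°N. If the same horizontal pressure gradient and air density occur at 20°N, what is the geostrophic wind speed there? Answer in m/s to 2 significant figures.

55 m/s

With the same pressure gradient and density, V_g ∝ 1/f ∝ 1/sin φ.
V₂ = V₁ · sin φ₁ / sin φ₂ = 26.0 × sin 46° / sin 20°
V₂ = 26.0 × 0.7193/0.3420 = 55 m/s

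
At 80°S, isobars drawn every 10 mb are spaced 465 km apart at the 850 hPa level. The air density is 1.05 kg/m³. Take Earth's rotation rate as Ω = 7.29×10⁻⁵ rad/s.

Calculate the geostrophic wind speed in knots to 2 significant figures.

28 knots

Coriolis parameter at 80°S:
f = 2Ω sin φ = 2 × 7.29×10⁻⁵ × sin 80° = 1.44×10⁻⁴ s⁻¹
Pressure gradient: |∂P/∂n| = 1000 Pa / 465000 m = 2.15×10⁻³ Pa/m
Geostrophic balance (pressure-gradient force = Coriolis force):
V_g = (1/(fρ)) |∂P/∂n| = 2.15×10⁻³ / (1.44×10⁻⁴ × 1.05) = 14.3 m/s
Converting: 14.3 m/s × 1.944 = 28 knots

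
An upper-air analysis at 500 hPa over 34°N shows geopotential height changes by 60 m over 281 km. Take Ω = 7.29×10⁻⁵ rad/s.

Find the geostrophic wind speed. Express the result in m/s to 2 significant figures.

Coriolis parameter at 34°N:
f = 2Ω sin φ = 2 × 7.29×10⁻⁵ × sin 34° = 8.15×10⁻⁵ s⁻¹
Height gradient: |∂Z/∂n| = 60 m / 281000 m = 2.14×10⁻⁴
On a pressure surface, geostrophic balance gives V_g = (g/f)|∂Z/∂n|:
V_g = 9.81 × 2.14×10⁻⁴ / 8.15×10⁻⁵ = 25.7 m/s

26 m/s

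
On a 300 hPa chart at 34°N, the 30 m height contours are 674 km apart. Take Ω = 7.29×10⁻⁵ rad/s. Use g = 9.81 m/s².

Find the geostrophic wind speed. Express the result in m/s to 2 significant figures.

Coriolis parameter at 34°N:
f = 2Ω sin φ = 2 × 7.29×10⁻⁵ × sin 34° = 8.15×10⁻⁵ s⁻¹
Height gradient: |∂Z/∂n| = 30 m / 674000 m = 4.45×10⁻⁵
On a pressure surface, geostrophic balance gives V_g = (g/f)|∂Z/∂n|:
V_g = 9.81 × 4.45×10⁻⁵ / 8.15×10⁻⁵ = 5.36 m/s

5.4 m/s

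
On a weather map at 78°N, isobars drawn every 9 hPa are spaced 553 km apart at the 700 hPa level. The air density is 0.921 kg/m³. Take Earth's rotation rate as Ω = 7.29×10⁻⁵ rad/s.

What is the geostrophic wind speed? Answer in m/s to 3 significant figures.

Coriolis parameter at 78°N:
f = 2Ω sin φ = 2 × 7.29×10⁻⁵ × sin 78° = 1.43×10⁻⁴ s⁻¹
Pressure gradient: |∂P/∂n| = 900 Pa / 553000 m = 1.63×10⁻³ Pa/m
Geostrophic balance (pressure-gradient force = Coriolis force):
V_g = (1/(fρ)) |∂P/∂n| = 1.63×10⁻³ / (1.43×10⁻⁴ × 0.921) = 12.4 m/s

12.4 m/s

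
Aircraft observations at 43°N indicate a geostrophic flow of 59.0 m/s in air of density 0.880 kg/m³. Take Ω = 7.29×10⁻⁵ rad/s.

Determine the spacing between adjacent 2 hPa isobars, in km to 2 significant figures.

39 km

Coriolis parameter at 43°N:
f = 2Ω sin φ = 2 × 7.29×10⁻⁵ × sin 43° = 9.94×10⁻⁵ s⁻¹
Geostrophic balance rearranged: |∂P/∂n| = f ρ V_g
|∂P/∂n| = 9.94×10⁻⁵ × 0.880 × 59.0 = 5.16×10⁻³ Pa/m
Isobar spacing: Δn = ΔP/|∂P/∂n| = 200 Pa / 5.16×10⁻³ Pa/m = 38740 m ≈ 39 km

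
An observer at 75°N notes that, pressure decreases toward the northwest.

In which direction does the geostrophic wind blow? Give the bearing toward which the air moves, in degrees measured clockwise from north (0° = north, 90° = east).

045°

The pressure-gradient force points toward the northwest (bearing 315°).
Geostrophic balance: in the Northern Hemisphere the Coriolis force deflects motion to the right, so the geostrophic wind blows 90° to the right of the pressure-gradient force (low pressure on the left).
Rotating 315° by 90° clockwise gives 045° — the wind blows toward the northeast.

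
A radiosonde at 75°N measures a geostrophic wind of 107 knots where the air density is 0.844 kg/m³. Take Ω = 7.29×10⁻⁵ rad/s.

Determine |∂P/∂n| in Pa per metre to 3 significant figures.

Coriolis parameter at 75°N:
f = 2Ω sin φ = 2 × 7.29×10⁻⁵ × sin 75° = 1.41×10⁻⁴ s⁻¹
Wind speed in SI: 107 knots = 55.0 m/s
Geostrophic balance rearranged: |∂P/∂n| = f ρ V_g
|∂P/∂n| = 1.41×10⁻⁴ × 0.844 × 55.0 = 6.54×10⁻³ Pa/m

6.54×10⁻³ Pa/m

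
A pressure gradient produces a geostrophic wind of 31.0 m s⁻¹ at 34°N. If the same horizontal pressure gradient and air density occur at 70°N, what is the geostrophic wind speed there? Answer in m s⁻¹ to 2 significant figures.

With the same pressure gradient and density, V_g ∝ 1/f ∝ 1/sin φ.
V₂ = V₁ · sin φ₁ / sin φ₂ = 31.0 × sin 34° / sin 70°
V₂ = 31.0 × 0.5592/0.9397 = 18 m s⁻¹

18 m s⁻¹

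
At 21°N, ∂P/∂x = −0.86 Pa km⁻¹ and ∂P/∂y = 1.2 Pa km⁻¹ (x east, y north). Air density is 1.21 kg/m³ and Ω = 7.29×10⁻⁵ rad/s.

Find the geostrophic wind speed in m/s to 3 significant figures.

Coriolis parameter at 21°N:
f = 2Ω sin φ = 2 × 7.29×10⁻⁵ × sin 21° = 5.23×10⁻⁵ s⁻¹
Component geostrophic relations (x east, y north):
u_g = −(1/(fρ)) ∂P/∂y,  v_g = (1/(fρ)) ∂P/∂x
u_g = −(1.2×10⁻³)/(5.23×10⁻⁵ × 1.21) = −19.0 m/s;  v_g = (−0.86×10⁻³)/(5.23×10⁻⁵ × 1.21) = −13.6 m/s
|V_g| = √(u_g² + v_g²) = 23.4 m/s

23.4 m/s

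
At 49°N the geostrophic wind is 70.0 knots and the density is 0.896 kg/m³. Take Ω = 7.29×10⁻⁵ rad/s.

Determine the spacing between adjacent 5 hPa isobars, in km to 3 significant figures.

Coriolis parameter at 49°N:
f = 2Ω sin φ = 2 × 7.29×10⁻⁵ × sin 49° = 1.10×10⁻⁴ s⁻¹
Wind speed in SI: 70.0 knots = 36.0 m/s
Geostrophic balance rearranged: |∂P/∂n| = f ρ V_g
|∂P/∂n| = 1.10×10⁻⁴ × 0.896 × 36.0 = 3.55×10⁻³ Pa/m
Isobar spacing: Δn = ΔP/|∂P/∂n| = 500 Pa / 3.55×10⁻³ Pa/m = 140828 m ≈ 141 km

141 km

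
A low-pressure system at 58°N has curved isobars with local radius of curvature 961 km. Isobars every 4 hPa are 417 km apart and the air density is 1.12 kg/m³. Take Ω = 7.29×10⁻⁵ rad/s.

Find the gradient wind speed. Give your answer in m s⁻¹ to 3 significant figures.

6.56 m s⁻¹

Coriolis parameter at 58°N:
f = 2Ω sin φ = 2 × 7.29×10⁻⁵ × sin 58° = 1.24×10⁻⁴ s⁻¹
Pressure gradient: |∂P/∂n| = 400 Pa / 417000 m = 9.59×10⁻⁴ Pa/m
Geostrophic speed: V_g = |∂P/∂n|/(fρ) = 9.59×10⁻⁴/(1.24×10⁻⁴ × 1.12) = 6.93 m/s
Around a low, centrifugal force acts outward with Coriolis, so pressure-gradient force balances both:
(1/ρ)|∂P/∂n| = fV + V²/R  →  V² + fR·V − fR·V_g = 0
With fR = 1.24×10⁻⁴ × 961×10³ m = 119 m/s:
V = [−fR + √((fR)² + 4 fR V_g)]/2 = [−119 + √(119² + 4×119×6.93)]/2 = 6.56 m/s
Subgeostrophic (V < V_g = 6.93 m/s), as expected around a low.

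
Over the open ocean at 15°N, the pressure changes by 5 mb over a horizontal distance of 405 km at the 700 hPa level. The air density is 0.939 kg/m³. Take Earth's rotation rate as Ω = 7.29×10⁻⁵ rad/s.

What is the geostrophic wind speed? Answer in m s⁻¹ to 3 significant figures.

Coriolis parameter at 15°N:
f = 2Ω sin φ = 2 × 7.29×10⁻⁵ × sin 15° = 3.77×10⁻⁵ s⁻¹
Pressure gradient: |∂P/∂n| = 500 Pa / 405000 m = 1.23×10⁻³ Pa/m
Geostrophic balance (pressure-gradient force = Coriolis force):
V_g = (1/(fρ)) |∂P/∂n| = 1.23×10⁻³ / (3.77×10⁻⁵ × 0.939) = 34.8 m/s

34.8 m s⁻¹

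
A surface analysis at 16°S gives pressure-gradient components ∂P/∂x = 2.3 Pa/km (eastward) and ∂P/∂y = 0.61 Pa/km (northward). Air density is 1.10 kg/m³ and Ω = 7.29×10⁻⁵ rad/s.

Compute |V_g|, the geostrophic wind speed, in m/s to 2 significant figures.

54 m/s

Coriolis parameter at 16°S:
f = 2Ω sin φ = 2 × 7.29×10⁻⁵ × sin 16° = 4.02×10⁻⁵ s⁻¹
In the Southern Hemisphere f is negative: f = −4.02×10⁻⁵ s⁻¹.
Component geostrophic relations (x east, y north):
u_g = −(1/(fρ)) ∂P/∂y,  v_g = (1/(fρ)) ∂P/∂x
u_g = −(0.61×10⁻³)/(−4.02×10⁻⁵ × 1.10) = 13.8 m/s;  v_g = (2.3×10⁻³)/(−4.02×10⁻⁵ × 1.10) = −52.0 m/s
|V_g| = √(u_g² + v_g²) = 53.8 m/s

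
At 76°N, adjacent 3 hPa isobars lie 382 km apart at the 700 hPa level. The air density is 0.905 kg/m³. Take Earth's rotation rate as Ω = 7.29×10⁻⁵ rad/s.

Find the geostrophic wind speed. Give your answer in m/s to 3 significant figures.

6.13 m/s

Coriolis parameter at 76°N:
f = 2Ω sin φ = 2 × 7.29×10⁻⁵ × sin 76° = 1.41×10⁻⁴ s⁻¹
Pressure gradient: |∂P/∂n| = 300 Pa / 382000 m = 7.85×10⁻⁴ Pa/m
Geostrophic balance (pressure-gradient force = Coriolis force):
V_g = (1/(fρ)) |∂P/∂n| = 7.85×10⁻⁴ / (1.41×10⁻⁴ × 0.905) = 6.13 m/s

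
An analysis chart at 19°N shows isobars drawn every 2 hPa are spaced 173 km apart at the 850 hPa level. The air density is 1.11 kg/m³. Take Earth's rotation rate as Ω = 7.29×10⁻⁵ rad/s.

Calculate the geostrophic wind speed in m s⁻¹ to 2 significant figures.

Coriolis parameter at 19°N:
f = 2Ω sin φ = 2 × 7.29×10⁻⁵ × sin 19° = 4.75×10⁻⁵ s⁻¹
Pressure gradient: |∂P/∂n| = 200 Pa / 173000 m = 1.16×10⁻³ Pa/m
Geostrophic balance (pressure-gradient force = Coriolis force):
V_g = (1/(fρ)) |∂P/∂n| = 1.16×10⁻³ / (4.75×10⁻⁵ × 1.11) = 21.9 m/s

22 m s⁻¹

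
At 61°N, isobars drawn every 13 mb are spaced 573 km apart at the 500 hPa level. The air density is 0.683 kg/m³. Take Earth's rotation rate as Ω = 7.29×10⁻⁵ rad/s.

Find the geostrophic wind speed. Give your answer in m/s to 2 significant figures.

Coriolis parameter at 61°N:
f = 2Ω sin φ = 2 × 7.29×10⁻⁵ × sin 61° = 1.28×10⁻⁴ s⁻¹
Pressure gradient: |∂P/∂n| = 1300 Pa / 573000 m = 2.27×10⁻³ Pa/m
Geostrophic balance (pressure-gradient force = Coriolis force):
V_g = (1/(fρ)) |∂P/∂n| = 2.27×10⁻³ / (1.28×10⁻⁴ × 0.683) = 26.0 m/s

26 m/s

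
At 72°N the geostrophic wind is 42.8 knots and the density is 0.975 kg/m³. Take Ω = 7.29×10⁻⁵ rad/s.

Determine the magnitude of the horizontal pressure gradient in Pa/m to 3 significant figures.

Coriolis parameter at 72°N:
f = 2Ω sin φ = 2 × 7.29×10⁻⁵ × sin 72° = 1.39×10⁻⁴ s⁻¹
Wind speed in SI: 42.8 knots = 22.0 m/s
Geostrophic balance rearranged: |∂P/∂n| = f ρ V_g
|∂P/∂n| = 1.39×10⁻⁴ × 0.975 × 22.0 = 2.98×10⁻³ Pa/m

2.98×10⁻³ Pa/m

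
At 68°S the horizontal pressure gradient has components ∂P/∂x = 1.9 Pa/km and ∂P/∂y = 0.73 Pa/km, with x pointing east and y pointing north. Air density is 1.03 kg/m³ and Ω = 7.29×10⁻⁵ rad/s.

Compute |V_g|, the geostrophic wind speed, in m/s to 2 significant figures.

Coriolis parameter at 68°S:
f = 2Ω sin φ = 2 × 7.29×10⁻⁵ × sin 68° = 1.35×10⁻⁴ s⁻¹
In the Southern Hemisphere f is negative: f = −1.35×10⁻⁴ s⁻¹.
Component geostrophic relations (x east, y north):
u_g = −(1/(fρ)) ∂P/∂y,  v_g = (1/(fρ)) ∂P/∂x
u_g = −(0.73×10⁻³)/(−1.35×10⁻⁴ × 1.03) = 5.24 m/s;  v_g = (1.9×10⁻³)/(−1.35×10⁻⁴ × 1.03) = −13.6 m/s
|V_g| = √(u_g² + v_g²) = 14.6 m/s

15 m/s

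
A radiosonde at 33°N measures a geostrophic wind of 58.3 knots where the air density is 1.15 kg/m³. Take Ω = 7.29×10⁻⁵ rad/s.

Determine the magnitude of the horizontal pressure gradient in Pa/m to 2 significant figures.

2.7×10⁻³ Pa/m

Coriolis parameter at 33°N:
f = 2Ω sin φ = 2 × 7.29×10⁻⁵ × sin 33° = 7.94×10⁻⁵ s⁻¹
Wind speed in SI: 58.3 knots = 30.0 m/s
Geostrophic balance rearranged: |∂P/∂n| = f ρ V_g
|∂P/∂n| = 7.94×10⁻⁵ × 1.15 × 30.0 = 2.74×10⁻³ Pa/m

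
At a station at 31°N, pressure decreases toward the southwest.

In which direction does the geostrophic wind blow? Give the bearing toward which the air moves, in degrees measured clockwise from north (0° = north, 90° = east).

The pressure-gradient force points toward the southwest (bearing 225°).
Geostrophic balance: in the Northern Hemisphere the Coriolis force deflects motion to the right, so the geostrophic wind blows 90° to the right of the pressure-gradient force (low pressure on the left).
Rotating 225° by 90° clockwise gives 315° — the wind blows toward the northwest.

315°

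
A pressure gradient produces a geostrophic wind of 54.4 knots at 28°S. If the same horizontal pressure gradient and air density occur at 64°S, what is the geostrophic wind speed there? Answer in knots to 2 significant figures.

28 knots

With the same pressure gradient and density, V_g ∝ 1/f ∝ 1/sin φ.
V₂ = V₁ · sin φ₁ / sin φ₂ = 54.4 × sin 28° / sin 64°
V₂ = 54.4 × 0.4695/0.8988 = 28 knots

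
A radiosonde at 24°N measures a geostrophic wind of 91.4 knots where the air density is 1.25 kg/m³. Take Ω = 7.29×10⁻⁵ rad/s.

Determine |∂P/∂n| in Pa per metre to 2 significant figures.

Coriolis parameter at 24°N:
f = 2Ω sin φ = 2 × 7.29×10⁻⁵ × sin 24° = 5.93×10⁻⁵ s⁻¹
Wind speed in SI: 91.4 knots = 47.0 m/s
Geostrophic balance rearranged: |∂P/∂n| = f ρ V_g
|∂P/∂n| = 5.93×10⁻⁵ × 1.25 × 47.0 = 3.49×10⁻³ Pa/m

3.5×10⁻³ Pa/m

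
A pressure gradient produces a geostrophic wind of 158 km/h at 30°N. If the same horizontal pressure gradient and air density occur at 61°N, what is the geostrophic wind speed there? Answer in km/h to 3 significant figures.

90.3 km/h

With the same pressure gradient and density, V_g ∝ 1/f ∝ 1/sin φ.
V₂ = V₁ · sin φ₁ / sin φ₂ = 158 × sin 30° / sin 61°
V₂ = 158 × 0.5000/0.8746 = 90.3 km/h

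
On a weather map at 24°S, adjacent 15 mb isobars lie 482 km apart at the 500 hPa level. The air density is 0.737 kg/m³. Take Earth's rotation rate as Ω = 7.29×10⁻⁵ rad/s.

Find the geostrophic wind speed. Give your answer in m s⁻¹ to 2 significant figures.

Coriolis parameter at 24°S:
f = 2Ω sin φ = 2 × 7.29×10⁻⁵ × sin 24° = 5.93×10⁻⁵ s⁻¹
Pressure gradient: |∂P/∂n| = 1500 Pa / 482000 m = 3.11×10⁻³ Pa/m
Geostrophic balance (pressure-gradient force = Coriolis force):
V_g = (1/(fρ)) |∂P/∂n| = 3.11×10⁻³ / (5.93×10⁻⁵ × 0.737) = 71.2 m/s

71 m s⁻¹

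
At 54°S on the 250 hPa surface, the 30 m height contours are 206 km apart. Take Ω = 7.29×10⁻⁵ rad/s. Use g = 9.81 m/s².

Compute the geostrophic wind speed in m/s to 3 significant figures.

12.1 m/s

Coriolis parameter at 54°S:
f = 2Ω sin φ = 2 × 7.29×10⁻⁵ × sin 54° = 1.18×10⁻⁴ s⁻¹
Height gradient: |∂Z/∂n| = 30 m / 206000 m = 1.46×10⁻⁴
On a pressure surface, geostrophic balance gives V_g = (g/f)|∂Z/∂n|:
V_g = 9.81 × 1.46×10⁻⁴ / 1.18×10⁻⁴ = 12.1 m/s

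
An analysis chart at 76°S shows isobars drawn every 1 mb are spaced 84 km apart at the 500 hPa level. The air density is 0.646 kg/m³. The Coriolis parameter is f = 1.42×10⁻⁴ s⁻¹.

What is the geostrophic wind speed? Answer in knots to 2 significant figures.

Pressure gradient: |∂P/∂n| = 100 Pa / 84000 m = 1.19×10⁻³ Pa/m
Geostrophic balance (pressure-gradient force = Coriolis force):
V_g = (1/(fρ)) |∂P/∂n| = 1.19×10⁻³ / (1.42×10⁻⁴ × 0.646) = 13.0 m/s
Converting: 13.0 m/s × 1.944 = 25 knots

25 knots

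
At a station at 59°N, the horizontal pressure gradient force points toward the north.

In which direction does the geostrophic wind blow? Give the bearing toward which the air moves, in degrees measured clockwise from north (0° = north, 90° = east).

The pressure-gradient force points toward the north (bearing 000°).
Geostrophic balance: in the Northern Hemisphere the Coriolis force deflects motion to the right, so the geostrophic wind blows 90° to the right of the pressure-gradient force (low pressure on the left).
Rotating 000° by 90° clockwise gives 090° — the wind blows toward the east.

090°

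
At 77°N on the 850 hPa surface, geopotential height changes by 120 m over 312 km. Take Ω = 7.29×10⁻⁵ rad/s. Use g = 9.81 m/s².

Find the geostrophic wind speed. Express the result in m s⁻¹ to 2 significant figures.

27 m s⁻¹

Coriolis parameter at 77°N:
f = 2Ω sin φ = 2 × 7.29×10⁻⁵ × sin 77° = 1.42×10⁻⁴ s⁻¹
Height gradient: |∂Z/∂n| = 120 m / 312000 m = 3.85×10⁻⁴
On a pressure surface, geostrophic balance gives V_g = (g/f)|∂Z/∂n|:
V_g = 9.81 × 3.85×10⁻⁴ / 1.42×10⁻⁴ = 26.6 m/s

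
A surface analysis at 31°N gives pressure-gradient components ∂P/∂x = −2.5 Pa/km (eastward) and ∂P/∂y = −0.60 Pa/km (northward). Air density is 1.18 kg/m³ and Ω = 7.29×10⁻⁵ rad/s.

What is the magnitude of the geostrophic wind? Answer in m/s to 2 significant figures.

Coriolis parameter at 31°N:
f = 2Ω sin φ = 2 × 7.29×10⁻⁵ × sin 31° = 7.51×10⁻⁵ s⁻¹
Component geostrophic relations (x east, y north):
u_g = −(1/(fρ)) ∂P/∂y,  v_g = (1/(fρ)) ∂P/∂x
u_g = −(−0.60×10⁻³)/(7.51×10⁻⁵ × 1.18) = 6.77 m/s;  v_g = (−2.5×10⁻³)/(7.51×10⁻⁵ × 1.18) = −28.2 m/s
|V_g| = √(u_g² + v_g²) = 29.0 m/s

29 m/s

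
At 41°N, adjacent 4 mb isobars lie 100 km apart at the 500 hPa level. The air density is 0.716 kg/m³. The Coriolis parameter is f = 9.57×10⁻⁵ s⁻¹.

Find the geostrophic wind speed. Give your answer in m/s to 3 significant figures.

Pressure gradient: |∂P/∂n| = 400 Pa / 100000 m = 4.00×10⁻³ Pa/m
Geostrophic balance (pressure-gradient force = Coriolis force):
V_g = (1/(fρ)) |∂P/∂n| = 4.00×10⁻³ / (9.57×10⁻⁵ × 0.716) = 58.4 m/s

58.4 m/s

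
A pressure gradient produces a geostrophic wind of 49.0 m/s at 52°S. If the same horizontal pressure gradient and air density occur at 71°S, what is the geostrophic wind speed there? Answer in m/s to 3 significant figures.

40.8 m/s

With the same pressure gradient and density, V_g ∝ 1/f ∝ 1/sin φ.
V₂ = V₁ · sin φ₁ / sin φ₂ = 49.0 × sin 52° / sin 71°
V₂ = 49.0 × 0.7880/0.9455 = 40.8 m/s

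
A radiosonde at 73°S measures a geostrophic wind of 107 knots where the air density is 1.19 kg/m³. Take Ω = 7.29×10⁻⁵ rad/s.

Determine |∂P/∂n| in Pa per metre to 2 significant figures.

Coriolis parameter at 73°S:
f = 2Ω sin φ = 2 × 7.29×10⁻⁵ × sin 73° = 1.39×10⁻⁴ s⁻¹
Wind speed in SI: 107 knots = 55.0 m/s
Geostrophic balance rearranged: |∂P/∂n| = f ρ V_g
|∂P/∂n| = 1.39×10⁻⁴ × 1.19 × 55.0 = 9.13×10⁻³ Pa/m

9.1×10⁻³ Pa/m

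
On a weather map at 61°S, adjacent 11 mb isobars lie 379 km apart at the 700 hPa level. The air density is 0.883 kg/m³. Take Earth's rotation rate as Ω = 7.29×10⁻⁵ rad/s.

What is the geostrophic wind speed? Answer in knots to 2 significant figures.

50 knots

Coriolis parameter at 61°S:
f = 2Ω sin φ = 2 × 7.29×10⁻⁵ × sin 61° = 1.28×10⁻⁴ s⁻¹
Pressure gradient: |∂P/∂n| = 1100 Pa / 379000 m = 2.90×10⁻³ Pa/m
Geostrophic balance (pressure-gradient force = Coriolis force):
V_g = (1/(fρ)) |∂P/∂n| = 2.90×10⁻³ / (1.28×10⁻⁴ × 0.883) = 25.8 m/s
Converting: 25.8 m/s × 1.944 = 50 knots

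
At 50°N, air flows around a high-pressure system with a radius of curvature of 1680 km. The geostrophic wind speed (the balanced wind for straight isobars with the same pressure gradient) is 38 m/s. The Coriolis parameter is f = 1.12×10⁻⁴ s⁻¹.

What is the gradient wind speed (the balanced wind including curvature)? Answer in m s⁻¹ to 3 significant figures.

52.8 m s⁻¹

Around a high, pressure-gradient force acts outward with centrifugal, so Coriolis balances both:
fV = (1/ρ)|∂P/∂n| + V²/R  →  V² − fR·V + fR·V_g = 0
With fR = 1.12×10⁻⁴ × 1680×10³ m = 188 m/s:
V = [fR − √((fR)² − 4 fR V_g)]/2 = [188 − √(188² − 4×188×38)]/2 = 52.8 m/s
Supergeostrophic (V > V_g = 38 m/s), as expected around a high.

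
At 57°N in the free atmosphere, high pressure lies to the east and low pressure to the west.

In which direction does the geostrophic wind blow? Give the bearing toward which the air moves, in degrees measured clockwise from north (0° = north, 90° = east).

000°

The pressure-gradient force points toward the west (bearing 270°).
Geostrophic balance: in the Northern Hemisphere the Coriolis force deflects motion to the right, so the geostrophic wind blows 90° to the right of the pressure-gradient force (low pressure on the left).
Rotating 270° by 90° clockwise gives 000° — the wind blows toward the north.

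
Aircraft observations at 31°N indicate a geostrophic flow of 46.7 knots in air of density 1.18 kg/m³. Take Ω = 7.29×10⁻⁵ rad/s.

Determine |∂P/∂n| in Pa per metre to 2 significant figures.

Coriolis parameter at 31°N:
f = 2Ω sin φ = 2 × 7.29×10⁻⁵ × sin 31° = 7.51×10⁻⁵ s⁻¹
Wind speed in SI: 46.7 knots = 24.0 m/s
Geostrophic balance rearranged: |∂P/∂n| = f ρ V_g
|∂P/∂n| = 7.51×10⁻⁵ × 1.18 × 24.0 = 2.13×10⁻³ Pa/m

2.1×10⁻³ Pa/m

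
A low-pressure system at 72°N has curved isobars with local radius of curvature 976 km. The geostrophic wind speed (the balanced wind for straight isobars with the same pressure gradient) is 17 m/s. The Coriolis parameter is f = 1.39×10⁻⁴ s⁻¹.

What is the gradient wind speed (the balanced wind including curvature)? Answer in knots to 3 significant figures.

Around a low, centrifugal force acts outward with Coriolis, so pressure-gradient force balances both:
(1/ρ)|∂P/∂n| = fV + V²/R  →  V² + fR·V − fR·V_g = 0
With fR = 1.39×10⁻⁴ × 976×10³ m = 136 m/s:
V = [−fR + √((fR)² + 4 fR V_g)]/2 = [−136 + √(136² + 4×136×17)]/2 = 15.3 m/s
Subgeostrophic (V < V_g = 17 m/s), as expected around a low.
Converting: 15.3 m/s × 1.944 = 29.7 knots

29.7 knots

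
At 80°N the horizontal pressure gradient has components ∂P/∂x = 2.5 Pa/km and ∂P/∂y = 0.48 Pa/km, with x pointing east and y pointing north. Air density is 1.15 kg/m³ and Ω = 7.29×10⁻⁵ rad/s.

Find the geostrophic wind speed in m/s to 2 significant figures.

Coriolis parameter at 80°N:
f = 2Ω sin φ = 2 × 7.29×10⁻⁵ × sin 80° = 1.44×10⁻⁴ s⁻¹
Component geostrophic relations (x east, y north):
u_g = −(1/(fρ)) ∂P/∂y,  v_g = (1/(fρ)) ∂P/∂x
u_g = −(0.48×10⁻³)/(1.44×10⁻⁴ × 1.15) = −2.91 m/s;  v_g = (2.5×10⁻³)/(1.44×10⁻⁴ × 1.15) = 15.1 m/s
|V_g| = √(u_g² + v_g²) = 15.4 m/s

15 m/s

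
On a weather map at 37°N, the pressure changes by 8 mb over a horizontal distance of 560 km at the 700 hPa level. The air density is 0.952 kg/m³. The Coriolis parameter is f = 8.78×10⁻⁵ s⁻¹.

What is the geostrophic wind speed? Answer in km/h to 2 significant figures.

Pressure gradient: |∂P/∂n| = 800 Pa / 560000 m = 1.43×10⁻³ Pa/m
Geostrophic balance (pressure-gradient force = Coriolis force):
V_g = (1/(fρ)) |∂P/∂n| = 1.43×10⁻³ / (8.78×10⁻⁵ × 0.952) = 17.1 m/s
Converting: 17.1 m/s × 3.6 = 62 km/h

62 km/h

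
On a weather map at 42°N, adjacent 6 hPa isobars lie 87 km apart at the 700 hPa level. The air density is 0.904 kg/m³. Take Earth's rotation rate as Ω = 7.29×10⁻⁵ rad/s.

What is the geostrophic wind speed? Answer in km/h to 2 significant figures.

Coriolis parameter at 42°N:
f = 2Ω sin φ = 2 × 7.29×10⁻⁵ × sin 42° = 9.76×10⁻⁵ s⁻¹
Pressure gradient: |∂P/∂n| = 600 Pa / 87000 m = 6.90×10⁻³ Pa/m
Geostrophic balance (pressure-gradient force = Coriolis force):
V_g = (1/(fρ)) |∂P/∂n| = 6.90×10⁻³ / (9.76×10⁻⁵ × 0.904) = 78.2 m/s
Converting: 78.2 m/s × 3.6 = 280 km/h

280 km/h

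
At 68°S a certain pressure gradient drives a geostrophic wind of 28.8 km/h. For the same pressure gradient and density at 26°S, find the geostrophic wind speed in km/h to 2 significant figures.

With the same pressure gradient and density, V_g ∝ 1/f ∝ 1/sin φ.
V₂ = V₁ · sin φ₁ / sin φ₂ = 28.8 × sin 68° / sin 26°
V₂ = 28.8 × 0.9272/0.4384 = 61 km/h

61 km/h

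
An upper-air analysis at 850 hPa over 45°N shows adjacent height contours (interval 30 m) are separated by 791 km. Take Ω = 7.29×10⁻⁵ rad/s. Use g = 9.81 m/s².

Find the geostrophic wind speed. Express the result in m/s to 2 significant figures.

3.6 m/s

Coriolis parameter at 45°N:
f = 2Ω sin φ = 2 × 7.29×10⁻⁵ × sin 45° = 1.03×10⁻⁴ s⁻¹
Height gradient: |∂Z/∂n| = 30 m / 791000 m = 3.79×10⁻⁵
On a pressure surface, geostrophic balance gives V_g = (g/f)|∂Z/∂n|:
V_g = 9.81 × 3.79×10⁻⁵ / 1.03×10⁻⁴ = 3.61 m/s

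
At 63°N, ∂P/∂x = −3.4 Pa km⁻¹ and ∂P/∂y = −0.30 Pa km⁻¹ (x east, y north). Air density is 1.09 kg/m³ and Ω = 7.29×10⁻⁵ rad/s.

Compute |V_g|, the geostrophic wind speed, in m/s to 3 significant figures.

Coriolis parameter at 63°N:
f = 2Ω sin φ = 2 × 7.29×10⁻⁵ × sin 63° = 1.30×10⁻⁴ s⁻¹
Component geostrophic relations (x east, y north):
u_g = −(1/(fρ)) ∂P/∂y,  v_g = (1/(fρ)) ∂P/∂x
u_g = −(−0.30×10⁻³)/(1.30×10⁻⁴ × 1.09) = 2.12 m/s;  v_g = (−3.4×10⁻³)/(1.30×10⁻⁴ × 1.09) = −24.0 m/s
|V_g| = √(u_g² + v_g²) = 24.1 m/s

24.1 m/s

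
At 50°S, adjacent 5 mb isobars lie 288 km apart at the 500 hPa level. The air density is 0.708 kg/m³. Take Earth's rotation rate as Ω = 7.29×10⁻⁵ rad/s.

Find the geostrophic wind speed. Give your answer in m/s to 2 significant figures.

Coriolis parameter at 50°S:
f = 2Ω sin φ = 2 × 7.29×10⁻⁵ × sin 50° = 1.12×10⁻⁴ s⁻¹
Pressure gradient: |∂P/∂n| = 500 Pa / 288000 m = 1.74×10⁻³ Pa/m
Geostrophic balance (pressure-gradient force = Coriolis force):
V_g = (1/(fρ)) |∂P/∂n| = 1.74×10⁻³ / (1.12×10⁻⁴ × 0.708) = 22.0 m/s

22 m/s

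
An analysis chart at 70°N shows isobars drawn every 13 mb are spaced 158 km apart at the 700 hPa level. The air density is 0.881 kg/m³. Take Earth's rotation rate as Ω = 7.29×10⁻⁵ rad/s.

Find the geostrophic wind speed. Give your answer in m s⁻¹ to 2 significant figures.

Coriolis parameter at 70°N:
f = 2Ω sin φ = 2 × 7.29×10⁻⁵ × sin 70° = 1.37×10⁻⁴ s⁻¹
Pressure gradient: |∂P/∂n| = 1300 Pa / 158000 m = 8.23×10⁻³ Pa/m
Geostrophic balance (pressure-gradient force = Coriolis force):
V_g = (1/(fρ)) |∂P/∂n| = 8.23×10⁻³ / (1.37×10⁻⁴ × 0.881) = 68.2 m/s

68 m s⁻¹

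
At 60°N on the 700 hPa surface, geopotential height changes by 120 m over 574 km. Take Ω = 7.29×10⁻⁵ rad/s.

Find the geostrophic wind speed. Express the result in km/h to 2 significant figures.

Coriolis parameter at 60°N:
f = 2Ω sin φ = 2 × 7.29×10⁻⁵ × sin 60° = 1.26×10⁻⁴ s⁻¹
Height gradient: |∂Z/∂n| = 120 m / 574000 m = 2.09×10⁻⁴
On a pressure surface, geostrophic balance gives V_g = (g/f)|∂Z/∂n|:
V_g = 9.81 × 2.09×10⁻⁴ / 1.26×10⁻⁴ = 16.2 m/s
Converting: 16.2 m/s × 3.6 = 58 km/h

58 km/h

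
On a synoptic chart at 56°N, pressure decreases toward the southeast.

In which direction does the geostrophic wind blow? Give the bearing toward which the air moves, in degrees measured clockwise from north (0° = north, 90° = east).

225°

The pressure-gradient force points toward the southeast (bearing 135°).
Geostrophic balance: in the Northern Hemisphere the Coriolis force deflects motion to the right, so the geostrophic wind blows 90° to the right of the pressure-gradient force (low pressure on the left).
Rotating 135° by 90° clockwise gives 225° — the wind blows toward the southwest.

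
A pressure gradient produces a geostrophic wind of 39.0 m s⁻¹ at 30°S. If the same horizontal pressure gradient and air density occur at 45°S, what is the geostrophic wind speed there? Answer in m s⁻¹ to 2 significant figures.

28 m s⁻¹

With the same pressure gradient and density, V_g ∝ 1/f ∝ 1/sin φ.
V₂ = V₁ · sin φ₁ / sin φ₂ = 39.0 × sin 30° / sin 45°
V₂ = 39.0 × 0.5000/0.7071 = 28 m s⁻¹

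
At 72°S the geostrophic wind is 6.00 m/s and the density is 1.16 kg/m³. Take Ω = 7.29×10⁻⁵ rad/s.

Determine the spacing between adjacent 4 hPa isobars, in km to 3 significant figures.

414 km

Coriolis parameter at 72°S:
f = 2Ω sin φ = 2 × 7.29×10⁻⁵ × sin 72° = 1.39×10⁻⁴ s⁻¹
Geostrophic balance rearranged: |∂P/∂n| = f ρ V_g
|∂P/∂n| = 1.39×10⁻⁴ × 1.16 × 6.00 = 9.65×10⁻⁴ Pa/m
Isobar spacing: Δn = ΔP/|∂P/∂n| = 400 Pa / 9.65×10⁻⁴ Pa/m = 414464 m ≈ 414 km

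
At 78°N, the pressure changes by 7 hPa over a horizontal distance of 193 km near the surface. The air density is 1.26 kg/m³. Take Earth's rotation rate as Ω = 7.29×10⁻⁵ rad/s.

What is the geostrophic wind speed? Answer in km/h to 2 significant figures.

Coriolis parameter at 78°N:
f = 2Ω sin φ = 2 × 7.29×10⁻⁵ × sin 78° = 1.43×10⁻⁴ s⁻¹
Pressure gradient: |∂P/∂n| = 700 Pa / 193000 m = 3.63×10⁻³ Pa/m
Geostrophic balance (pressure-gradient force = Coriolis force):
V_g = (1/(fρ)) |∂P/∂n| = 3.63×10⁻³ / (1.43×10⁻⁴ × 1.26) = 20.2 m/s
Converting: 20.2 m/s × 3.6 = 73 km/h

73 km/h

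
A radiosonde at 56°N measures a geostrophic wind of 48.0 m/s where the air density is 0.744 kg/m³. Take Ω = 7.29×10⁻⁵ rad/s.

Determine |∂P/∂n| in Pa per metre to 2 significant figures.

4.3×10⁻³ Pa/m

Coriolis parameter at 56°N:
f = 2Ω sin φ = 2 × 7.29×10⁻⁵ × sin 56° = 1.21×10⁻⁴ s⁻¹
Geostrophic balance rearranged: |∂P/∂n| = f ρ V_g
|∂P/∂n| = 1.21×10⁻⁴ × 0.744 × 48.0 = 4.32×10⁻³ Pa/m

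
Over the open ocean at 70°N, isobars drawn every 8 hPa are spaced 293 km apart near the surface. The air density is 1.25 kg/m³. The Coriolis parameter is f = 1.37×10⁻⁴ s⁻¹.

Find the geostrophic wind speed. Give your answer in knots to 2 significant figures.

31 knots

Pressure gradient: |∂P/∂n| = 800 Pa / 293000 m = 2.73×10⁻³ Pa/m
Geostrophic balance (pressure-gradient force = Coriolis force):
V_g = (1/(fρ)) |∂P/∂n| = 2.73×10⁻³ / (1.37×10⁻⁴ × 1.25) = 15.9 m/s
Converting: 15.9 m/s × 1.944 = 31 knots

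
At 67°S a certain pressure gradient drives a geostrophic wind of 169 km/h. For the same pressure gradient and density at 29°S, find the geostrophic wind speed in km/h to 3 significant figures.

321 km/h

With the same pressure gradient and density, V_g ∝ 1/f ∝ 1/sin φ.
V₂ = V₁ · sin φ₁ / sin φ₂ = 169 × sin 67° / sin 29°
V₂ = 169 × 0.9205/0.4848 = 321 km/h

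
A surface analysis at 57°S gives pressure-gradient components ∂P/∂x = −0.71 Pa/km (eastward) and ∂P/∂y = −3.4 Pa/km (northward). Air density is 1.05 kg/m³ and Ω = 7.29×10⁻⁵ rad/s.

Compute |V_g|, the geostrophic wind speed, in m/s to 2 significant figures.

27 m/s

Coriolis parameter at 57°S:
f = 2Ω sin φ = 2 × 7.29×10⁻⁵ × sin 57° = 1.22×10⁻⁴ s⁻¹
In the Southern Hemisphere f is negative: f = −1.22×10⁻⁴ s⁻¹.
Component geostrophic relations (x east, y north):
u_g = −(1/(fρ)) ∂P/∂y,  v_g = (1/(fρ)) ∂P/∂x
u_g = −(−3.4×10⁻³)/(−1.22×10⁻⁴ × 1.05) = −26.5 m/s;  v_g = (−0.71×10⁻³)/(−1.22×10⁻⁴ × 1.05) = 5.53 m/s
|V_g| = √(u_g² + v_g²) = 27.1 m/s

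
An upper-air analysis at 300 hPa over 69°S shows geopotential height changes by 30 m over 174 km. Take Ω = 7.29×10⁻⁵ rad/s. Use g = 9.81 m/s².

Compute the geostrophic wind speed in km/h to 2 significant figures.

45 km/h

Coriolis parameter at 69°S:
f = 2Ω sin φ = 2 × 7.29×10⁻⁵ × sin 69° = 1.36×10⁻⁴ s⁻¹
Height gradient: |∂Z/∂n| = 30 m / 174000 m = 1.72×10⁻⁴
On a pressure surface, geostrophic balance gives V_g = (g/f)|∂Z/∂n|:
V_g = 9.81 × 1.72×10⁻⁴ / 1.36×10⁻⁴ = 12.4 m/s
Converting: 12.4 m/s × 3.6 = 45 km/h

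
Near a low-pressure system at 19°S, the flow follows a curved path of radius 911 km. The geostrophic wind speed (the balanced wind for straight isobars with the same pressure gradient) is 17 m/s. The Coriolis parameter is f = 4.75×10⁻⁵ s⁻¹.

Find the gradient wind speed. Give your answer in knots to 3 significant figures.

25.4 knots

Around a low, centrifugal force acts outward with Coriolis, so pressure-gradient force balances both:
(1/ρ)|∂P/∂n| = fV + V²/R  →  V² + fR·V − fR·V_g = 0
With fR = 4.75×10⁻⁵ × 911×10³ m = 43.3 m/s:
V = [−fR + √((fR)² + 4 fR V_g)]/2 = [−43.3 + √(43.3² + 4×43.3×17)]/2 = 13.1 m/s
Subgeostrophic (V < V_g = 17 m/s), as expected around a low.
Converting: 13.1 m/s × 1.944 = 25.4 knots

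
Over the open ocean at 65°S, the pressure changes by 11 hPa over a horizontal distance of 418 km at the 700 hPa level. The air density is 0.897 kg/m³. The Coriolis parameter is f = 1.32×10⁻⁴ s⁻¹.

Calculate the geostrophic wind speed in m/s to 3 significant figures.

22.2 m/s

Pressure gradient: |∂P/∂n| = 1100 Pa / 418000 m = 2.63×10⁻³ Pa/m
Geostrophic balance (pressure-gradient force = Coriolis force):
V_g = (1/(fρ)) |∂P/∂n| = 2.63×10⁻³ / (1.32×10⁻⁴ × 0.897) = 22.2 m/s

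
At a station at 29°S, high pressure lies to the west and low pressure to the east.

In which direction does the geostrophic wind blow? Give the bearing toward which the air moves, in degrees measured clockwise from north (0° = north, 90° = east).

The pressure-gradient force points toward the east (bearing 090°).
Geostrophic balance: in the Southern Hemisphere the Coriolis force deflects motion to the left, so the geostrophic wind blows 90° to the left of the pressure-gradient force (low pressure on the right).
Rotating 090° by 90° counterclockwise gives 000° — the wind blows toward the north.

000°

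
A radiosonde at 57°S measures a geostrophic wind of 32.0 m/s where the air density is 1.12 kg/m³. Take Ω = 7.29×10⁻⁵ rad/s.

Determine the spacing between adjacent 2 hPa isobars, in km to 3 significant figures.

45.6 km

Coriolis parameter at 57°S:
f = 2Ω sin φ = 2 × 7.29×10⁻⁵ × sin 57° = 1.22×10⁻⁴ s⁻¹
Geostrophic balance rearranged: |∂P/∂n| = f ρ V_g
|∂P/∂n| = 1.22×10⁻⁴ × 1.12 × 32.0 = 4.38×10⁻³ Pa/m
Isobar spacing: Δn = ΔP/|∂P/∂n| = 200 Pa / 4.38×10⁻³ Pa/m = 45637 m ≈ 45.6 km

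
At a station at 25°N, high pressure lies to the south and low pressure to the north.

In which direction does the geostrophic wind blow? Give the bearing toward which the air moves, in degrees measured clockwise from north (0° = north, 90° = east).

090°

The pressure-gradient force points toward the north (bearing 000°).
Geostrophic balance: in the Northern Hemisphere the Coriolis force deflects motion to the right, so the geostrophic wind blows 90° to the right of the pressure-gradient force (low pressure on the left).
Rotating 000° by 90° clockwise gives 090° — the wind blows toward the east.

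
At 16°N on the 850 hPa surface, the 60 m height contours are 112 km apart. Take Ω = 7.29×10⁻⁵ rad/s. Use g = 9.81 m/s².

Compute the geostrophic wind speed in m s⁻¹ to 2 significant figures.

Coriolis parameter at 16°N:
f = 2Ω sin φ = 2 × 7.29×10⁻⁵ × sin 16° = 4.02×10⁻⁵ s⁻¹
Height gradient: |∂Z/∂n| = 60 m / 112000 m = 5.36×10⁻⁴
On a pressure surface, geostrophic balance gives V_g = (g/f)|∂Z/∂n|:
V_g = 9.81 × 5.36×10⁻⁴ / 4.02×10⁻⁵ = 131 m/s

130 m s⁻¹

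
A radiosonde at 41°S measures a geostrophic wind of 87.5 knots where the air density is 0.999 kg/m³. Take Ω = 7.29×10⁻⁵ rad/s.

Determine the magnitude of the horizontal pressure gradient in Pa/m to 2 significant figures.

Coriolis parameter at 41°S:
f = 2Ω sin φ = 2 × 7.29×10⁻⁵ × sin 41° = 9.57×10⁻⁵ s⁻¹
Wind speed in SI: 87.5 knots = 45.0 m/s
Geostrophic balance rearranged: |∂P/∂n| = f ρ V_g
|∂P/∂n| = 9.57×10⁻⁵ × 0.999 × 45.0 = 4.30×10⁻³ Pa/m

4.3×10⁻³ Pa/m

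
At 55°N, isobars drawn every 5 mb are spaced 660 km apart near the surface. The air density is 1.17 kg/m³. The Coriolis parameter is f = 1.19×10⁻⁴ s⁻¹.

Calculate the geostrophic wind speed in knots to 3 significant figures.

Pressure gradient: |∂P/∂n| = 500 Pa / 660000 m = 7.58×10⁻⁴ Pa/m
Geostrophic balance (pressure-gradient force = Coriolis force):
V_g = (1/(fρ)) |∂P/∂n| = 7.58×10⁻⁴ / (1.19×10⁻⁴ × 1.17) = 5.44 m/s
Converting: 5.44 m/s × 1.944 = 10.6 knots

10.6 knots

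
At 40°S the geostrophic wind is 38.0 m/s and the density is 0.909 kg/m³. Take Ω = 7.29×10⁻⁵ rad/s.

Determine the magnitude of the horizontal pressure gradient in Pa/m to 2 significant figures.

Coriolis parameter at 40°S:
f = 2Ω sin φ = 2 × 7.29×10⁻⁵ × sin 40° = 9.37×10⁻⁵ s⁻¹
Geostrophic balance rearranged: |∂P/∂n| = f ρ V_g
|∂P/∂n| = 9.37×10⁻⁵ × 0.909 × 38.0 = 3.24×10⁻³ Pa/m

3.2×10⁻³ Pa/m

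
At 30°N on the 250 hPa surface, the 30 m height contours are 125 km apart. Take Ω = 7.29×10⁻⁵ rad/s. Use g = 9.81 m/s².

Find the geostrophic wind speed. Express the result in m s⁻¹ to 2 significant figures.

Coriolis parameter at 30°N:
f = 2Ω sin φ = 2 × 7.29×10⁻⁵ × sin 30° = 7.29×10⁻⁵ s⁻¹
Height gradient: |∂Z/∂n| = 30 m / 125000 m = 2.40×10⁻⁴
On a pressure surface, geostrophic balance gives V_g = (g/f)|∂Z/∂n|:
V_g = 9.81 × 2.40×10⁻⁴ / 7.29×10⁻⁵ = 32.3 m/s

32 m s⁻¹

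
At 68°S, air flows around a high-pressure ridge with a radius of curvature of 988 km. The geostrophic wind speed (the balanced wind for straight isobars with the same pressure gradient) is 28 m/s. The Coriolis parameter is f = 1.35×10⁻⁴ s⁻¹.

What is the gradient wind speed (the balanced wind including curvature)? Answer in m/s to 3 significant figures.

40.0 m/s

Around a high, pressure-gradient force acts outward with centrifugal, so Coriolis balances both:
fV = (1/ρ)|∂P/∂n| + V²/R  →  V² − fR·V + fR·V_g = 0
With fR = 1.35×10⁻⁴ × 988×10³ m = 133 m/s:
V = [fR − √((fR)² − 4 fR V_g)]/2 = [133 − √(133² − 4×133×28)]/2 = 40 m/s
Supergeostrophic (V > V_g = 28 m/s), as expected around a high.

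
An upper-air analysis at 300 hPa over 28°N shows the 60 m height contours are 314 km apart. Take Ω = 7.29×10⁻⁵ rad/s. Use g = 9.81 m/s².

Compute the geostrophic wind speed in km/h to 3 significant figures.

Coriolis parameter at 28°N:
f = 2Ω sin φ = 2 × 7.29×10⁻⁵ × sin 28° = 6.84×10⁻⁵ s⁻¹
Height gradient: |∂Z/∂n| = 60 m / 314000 m = 1.91×10⁻⁴
On a pressure surface, geostrophic balance gives V_g = (g/f)|∂Z/∂n|:
V_g = 9.81 × 1.91×10⁻⁴ / 6.84×10⁻⁵ = 27.4 m/s
Converting: 27.4 m/s × 3.6 = 98.6 km/h

98.6 km/h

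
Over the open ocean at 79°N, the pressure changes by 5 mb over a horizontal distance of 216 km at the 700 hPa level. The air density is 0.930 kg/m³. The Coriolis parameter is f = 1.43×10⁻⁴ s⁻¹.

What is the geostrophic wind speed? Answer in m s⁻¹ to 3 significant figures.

17.4 m s⁻¹

Pressure gradient: |∂P/∂n| = 500 Pa / 216000 m = 2.31×10⁻³ Pa/m
Geostrophic balance (pressure-gradient force = Coriolis force):
V_g = (1/(fρ)) |∂P/∂n| = 2.31×10⁻³ / (1.43×10⁻⁴ × 0.930) = 17.4 m/s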